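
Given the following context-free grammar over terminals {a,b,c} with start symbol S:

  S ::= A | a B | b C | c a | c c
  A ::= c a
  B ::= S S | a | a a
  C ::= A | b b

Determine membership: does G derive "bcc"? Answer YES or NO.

CNF form of G:
  S -> T0 T0 | T0 T1 | T1 B | T2 C
  A -> T0 T1
  B -> S S | T1 T1 | a
  C -> T0 T1 | T2 T2
  T0 -> c
  T1 -> a
  T2 -> b

CYK fill:
  [0..0]={T2}  "b"  orig:{}
  [1..1]={T0}  "c"  orig:{}
  [2..2]={T0}  "c"  orig:{}
  [0..1]=∅  "bc"
  [1..2]={S}  "cc"
  [0..2]=∅  "bcc"

S ∉ T[0,2] ⇒ NO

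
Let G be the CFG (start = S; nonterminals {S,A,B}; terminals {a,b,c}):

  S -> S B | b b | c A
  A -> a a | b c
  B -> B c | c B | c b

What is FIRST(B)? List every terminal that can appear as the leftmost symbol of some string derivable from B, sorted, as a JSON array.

FIRST sets, iterate to fixpoint:
round 1:
  A via A→a a: +{a}
  A via A→b c: +{b}
  B via B→c B: +{c}
  S via S→b b: +{b}
  S via S→c A: +{c}
  FIRST[S]={b,c}  FIRST[A]={a,b}  FIRST[B]={c}
round 2: — fixpoint
  FIRST[S]={b,c}  FIRST[A]={a,b}  FIRST[B]={c}

FIRST(B) = ["c"]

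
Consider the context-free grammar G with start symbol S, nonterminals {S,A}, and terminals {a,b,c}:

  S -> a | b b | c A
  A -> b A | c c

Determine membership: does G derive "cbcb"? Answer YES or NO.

Convert to CNF:
  S -> T0 T0 | T1 A | a
  A -> T0 A | T1 T1
  T0 -> b
  T1 -> c

Fill CYK table bottom-up:
  [0..0]={T1}  "c"  orig:{}
  [1..1]={T0}  "b"  orig:{}
  [2..2]={T1}  "c"  orig:{}
  [3..3]={T0}  "b"  orig:{}
  [0..1]=∅  "cb"
  [1..2]=∅  "bc"
  [2..3]=∅  "cb"
  [0..2]=∅  "cbc"
  [1..3]=∅  "bcb"
  [0..3]=∅  "cbcb"

S ∉ T[0,3] ⇒ NO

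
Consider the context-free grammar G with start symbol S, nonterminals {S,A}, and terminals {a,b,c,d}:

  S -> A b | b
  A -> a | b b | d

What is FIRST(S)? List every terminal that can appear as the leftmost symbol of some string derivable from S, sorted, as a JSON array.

Compute FIRST by fixpoint:
iter 1:
  A via A→a: +{a}
  A via A→b b: +{b}
  A via A→d: +{d}
  S via S→A b: +{a,b,d}
  FIRST[S]={a,b,d}  FIRST[A]={a,b,d}
iter 2: (no change)
  FIRST[S]={a,b,d}  FIRST[A]={a,b,d}

FIRST(S) = ["a", "b", "d"]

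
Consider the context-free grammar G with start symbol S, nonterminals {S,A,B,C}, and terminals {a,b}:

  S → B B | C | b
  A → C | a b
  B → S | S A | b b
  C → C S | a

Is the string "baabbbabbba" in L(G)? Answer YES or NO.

Convert to CNF:
  S -> B B | C S | a | b
  A -> C S | T0 T1 | a
  B -> B B | C S | S A | T1 T1 | a | b
  C -> C S | a
  T0 -> a
  T1 -> b

CYK fill:
  [0..0]={B,S,T1}  "b"  orig:{B,S}
  [1..1]={A,B,C,S,T0}  "a"  orig:{A,B,C,S}
  [2..2]={A,B,C,S,T0}  "a"  orig:{A,B,C,S}
  [3..3]={B,S,T1}  "b"  orig:{B,S}
  [4..4]={B,S,T1}  "b"  orig:{B,S}
  [5..5]={B,S,T1}  "b"  orig:{B,S}
  [6..6]={A,B,C,S,T0}  "a"  orig:{A,B,C,S}
  [7..7]={B,S,T1}  "b"  orig:{B,S}
  [8..8]={B,S,T1}  "b"  orig:{B,S}
  [9..9]={B,S,T1}  "b"  orig:{B,S}
  [10..10]={A,B,C,S,T0}  "a"  orig:{A,B,C,S}
  [0..1]={B,S}  "ba"
  [1..2]={A,B,C,S}  "aa"
  [2..3]={A,B,C,S}  "ab"
  [3..4]={B,S}  "bb"
  [4..5]={B,S}  "bb"
  [5..6]={B,S}  "ba"
  [6..7]={A,B,C,S}  "ab"
  [7..8]={B,S}  "bb"
  [8..9]={B,S}  "bb"
  [9..10]={B,S}  "ba"
  [0..2]={B,S}  "baa"
  [1..3]={A,B,C,S}  "aab"
  [2..4]={A,B,C,S}  "abb"
  [3..5]={B,S}  "bbb"
  [4..6]={B,S}  "bba"
  [5..7]={B,S}  "bab"
  [6..8]={A,B,C,S}  "abb"
  [7..9]={B,S}  "bbb"
  [8..10]={B,S}  "bba"
  [0..3]={B,S}  "baab"
  [1..4]={A,B,C,S}  "aabb"
  [2..5]={A,B,C,S}  "abbb"
  [3..6]={B,S}  "bbba"
  [4..7]={B,S}  "bbab"
  [5..8]={B,S}  "babb"
  [6..9]={A,B,C,S}  "abbb"
  [7..10]={B,S}  "bbba"
  [0..4]={B,S}  "baabb"
  [1..5]={A,B,C,S}  "aabbb"
  [2..6]={A,B,C,S}  "abbba"
  [3..7]={B,S}  "bbbab"
  [4..8]={B,S}  "bbabb"
  [5..9]={B,S}  "babbb"
  [6..10]={A,B,C,S}  "abbba"
  [0..5]={B,S}  "baabbb"
  [1..6]={A,B,C,S}  "aabbba"
  [2..7]={A,B,C,S}  "abbbab"
  [3..8]={B,S}  "bbbabb"
  [4..9]={B,S}  "bbabbb"
  [5..10]={B,S}  "babbba"
  [0..6]={B,S}  "baabbba"
  [1..7]={A,B,C,S}  "aabbbab"
  [2..8]={A,B,C,S}  "abbbabb"
  [3..9]={B,S}  "bbbabbb"
  [4..10]={B,S}  "bbabbba"
  [0..7]={B,S}  "baabbbab"
  [1..8]={A,B,C,S}  "aabbbabb"
  [2..9]={A,B,C,S}  "abbbabbb"
  [3..10]={B,S}  "bbbabbba"
  [0..8]={B,S}  "baabbbabb"
  [1..9]={A,B,C,S}  "aabbbabbb"
  [2..10]={A,B,C,S}  "abbbabbba"
  [0..9]={B,S}  "baabbbabbb"
  [1..10]={A,B,C,S}  "aabbbabbba"
  [0..10]={B,S}  "baabbbabbba"

S ∈ T[0,10] ⇒ YES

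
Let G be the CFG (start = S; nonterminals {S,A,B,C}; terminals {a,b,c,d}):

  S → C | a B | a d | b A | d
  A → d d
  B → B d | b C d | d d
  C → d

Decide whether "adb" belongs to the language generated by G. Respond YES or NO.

CNF form of G:
  S -> T1 A | T2 B | T2 T0 | d
  A -> T0 T0
  B -> B T0 | T0 T0 | T1 X3
  C -> d
  T0 -> d
  T1 -> b
  T2 -> a
  X3 -> C T0

CYK fill:
  T[0,0] 'a' = {T2}  orig:{}
  T[1,1] 'd' = {C,S,T0}  orig:{C,S}
  T[2,2] 'b' = {T1}  orig:{}
  T[0,1] 'ad' = {S}
  T[1,2] 'db' = ∅
  T[0,2] 'adb' = ∅

S ∉ T[0,2] ⇒ NO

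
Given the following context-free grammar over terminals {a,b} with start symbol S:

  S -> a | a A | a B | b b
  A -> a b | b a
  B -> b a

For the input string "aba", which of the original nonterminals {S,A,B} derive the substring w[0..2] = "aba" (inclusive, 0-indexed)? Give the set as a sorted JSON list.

CNF form of G:
  S -> T0 A | T0 B | T1 T1 | a
  A -> T0 T1 | T1 T0
  B -> T1 T0
  T0 -> a
  T1 -> b

Fill CYK table bottom-up (cells [i..j] with 0 ≤ i ≤ j ≤ 2 only):
  [0..0]={S,T0}  "a"  orig:{S}
  [1..1]={T1}  "b"  orig:{}
  [2..2]={S,T0}  "a"  orig:{S}
  [0..1]={A}  "ab"
  [1..2]={A,B}  "ba"
  [0..2]={S}  "aba"

Original NTs in T[0,2] deriving "aba": ["S"]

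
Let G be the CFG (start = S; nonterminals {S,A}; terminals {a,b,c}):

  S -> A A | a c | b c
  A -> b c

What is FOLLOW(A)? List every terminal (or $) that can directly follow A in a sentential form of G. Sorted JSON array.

FIRST iteration:
pass 1:
  A via A→b c: +{b}
  S via S→A A: +{b}
  S via S→a c: +{a}
  S: {a,b}  A: {b}
pass 2: — fixpoint
  S: {a,b}  A: {b}

Compute FOLLOW by fixpoint:
FOLLOW(S) := {$}
iter 1:
  S→A A: FOLLOW(A) ⊇ FIRST(A) = {b}; new: +{b}
  S→A A: FOLLOW(A) ⊇ FOLLOW(S) ⊇ {$}; new: +{$}
  S: {$}  A: {$,b}
iter 2: done
  S: {$}  A: {$,b}

FOLLOW(A) = ["$", "b"]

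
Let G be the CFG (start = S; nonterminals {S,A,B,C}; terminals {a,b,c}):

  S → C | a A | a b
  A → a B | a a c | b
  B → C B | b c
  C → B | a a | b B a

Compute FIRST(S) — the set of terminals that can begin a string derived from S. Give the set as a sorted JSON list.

FIRST iteration:
pass 1:
  A via A→a B: +{a}
  A via A→b: +{b}
  B via B→b c: +{b}
  C via C→B: +{b}
  C via C→a a: +{a}
  S via S→C: +{a,b}
  S: {a,b}  A: {a,b}  B: {b}  C: {a,b}
pass 2:
  B via B→C B: +{a}
  S: {a,b}  A: {a,b}  B: {a,b}  C: {a,b}
pass 3: — fixpoint
  S: {a,b}  A: {a,b}  B: {a,b}  C: {a,b}

FIRST(S) = ["a", "b"]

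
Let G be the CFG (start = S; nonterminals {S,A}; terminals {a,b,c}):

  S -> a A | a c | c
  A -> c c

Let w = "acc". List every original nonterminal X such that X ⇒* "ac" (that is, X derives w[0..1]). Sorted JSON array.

Convert to CNF:
  S -> T1 A | T1 T0 | c
  A -> T0 T0
  T0 -> c
  T1 -> a

CYK table (by increasing span) (cells [i..j] with 0 ≤ i ≤ j ≤ 1 only):
  T[0,0] 'a' = {T1}  orig:{}
  T[1,1] 'c' = {S,T0}  orig:{S}
  T[0,1] 'ac' = {S}

Original NTs in T[0,1] deriving "ac": ["S"]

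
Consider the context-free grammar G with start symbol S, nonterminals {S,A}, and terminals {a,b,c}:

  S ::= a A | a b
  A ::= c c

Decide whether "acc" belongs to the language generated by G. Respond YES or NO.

CNF form of G:
  S -> T1 A | T1 T2
  A -> T0 T0
  T0 -> c
  T1 -> a
  T2 -> b

CYK fill:
  T[0,0] 'a' = {T1}  orig:{}
  T[1,1] 'c' = {T0}  orig:{}
  T[2,2] 'c' = {T0}  orig:{}
  T[0,1] 'ac' = ∅
  T[1,2] 'cc' = {A}
  T[0,2] 'acc' = {S}

S ∈ T[0,2] ⇒ YES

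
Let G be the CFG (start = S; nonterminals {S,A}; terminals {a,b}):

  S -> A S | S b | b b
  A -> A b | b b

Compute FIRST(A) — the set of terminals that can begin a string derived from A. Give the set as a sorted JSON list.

FIRST iteration:
pass 1:
  A via A→b b: +{b}
  S via S→A S: +{b}
  S: {b}  A: {b}
pass 2: — fixpoint
  S: {b}  A: {b}

FIRST(A) = ["b"]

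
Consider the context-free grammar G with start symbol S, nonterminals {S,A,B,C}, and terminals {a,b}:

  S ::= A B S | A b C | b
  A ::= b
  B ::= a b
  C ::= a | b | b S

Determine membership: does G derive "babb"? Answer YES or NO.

CNF form of G:
  S -> A X2 | A X3 | b
  A -> b
  B -> T0 T1
  C -> T1 S | a | b
  T0 -> a
  T1 -> b
  X2 -> B S
  X3 -> T1 C

CYK fill:
  [0..0]={A,C,S,T1}  "b"  orig:{A,C,S}
  [1..1]={C,T0}  "a"  orig:{C}
  [2..2]={A,C,S,T1}  "b"  orig:{A,C,S}
  [3..3]={A,C,S,T1}  "b"  orig:{A,C,S}
  [0..1]={X3}  "ba"  orig:{}
  [1..2]={B}  "ab"
  [2..3]={C,X3}  "bb"  orig:{C}
  [0..2]=∅  "bab"
  [1..3]={X2}  "abb"  orig:{}
  [0..3]={S}  "babb"

S ∈ T[0,3] ⇒ YES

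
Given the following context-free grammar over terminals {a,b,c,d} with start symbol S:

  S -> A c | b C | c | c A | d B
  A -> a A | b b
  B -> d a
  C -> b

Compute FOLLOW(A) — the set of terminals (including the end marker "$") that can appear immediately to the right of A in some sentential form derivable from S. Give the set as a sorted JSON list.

Compute FIRST by fixpoint:
pass 1:
  A via A→a A: +{a}
  A via A→b b: +{b}
  B via B→d a: +{d}
  C via C→b: +{b}
  S via S→A c: +{a,b}
  S via S→c: +{c}
  S via S→d B: +{d}
  FIRST[S]={a,b,c,d}  FIRST[A]={a,b}  FIRST[B]={d}  FIRST[C]={b}
pass 2: (stable)
  FIRST[S]={a,b,c,d}  FIRST[A]={a,b}  FIRST[B]={d}  FIRST[C]={b}

FOLLOW sets:
seed FOLLOW(S) with $
[1]
  S→A c: FOLLOW(A) ⊇ FIRST(c) = {c}; new: +{c}
  S→b C: FOLLOW(C) ⊇ FOLLOW(S) ⊇ {$}; new: +{$}
  S→c A: FOLLOW(A) ⊇ FOLLOW(S) ⊇ {$}; new: +{$}
  S→d B: FOLLOW(B) ⊇ FOLLOW(S) ⊇ {$}; new: +{$}
  FOLLOW(S)={$}  FOLLOW(A)={$,c}  FOLLOW(B)={$}  FOLLOW(C)={$}
[2] — fixpoint
  FOLLOW(S)={$}  FOLLOW(A)={$,c}  FOLLOW(B)={$}  FOLLOW(C)={$}

FOLLOW(A) = ["$", "c"]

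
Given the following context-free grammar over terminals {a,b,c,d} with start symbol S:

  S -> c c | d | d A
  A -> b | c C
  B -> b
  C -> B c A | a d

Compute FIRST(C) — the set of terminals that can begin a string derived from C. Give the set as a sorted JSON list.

Compute FIRST by fixpoint:
iter 1:
  A via A→b: +{b}
  A via A→c C: +{c}
  B via B→b: +{b}
  C via C→B c A: +{b}
  C via C→a d: +{a}
  S via S→c c: +{c}
  S via S→d: +{d}
  S: {c,d}  A: {b,c}  B: {b}  C: {a,b}
iter 2: done
  S: {c,d}  A: {b,c}  B: {b}  C: {a,b}

FIRST(C) = ["a", "b"]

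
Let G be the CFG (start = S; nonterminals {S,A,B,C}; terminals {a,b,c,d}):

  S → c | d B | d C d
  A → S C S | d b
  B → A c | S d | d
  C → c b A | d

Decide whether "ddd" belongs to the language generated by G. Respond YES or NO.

CNF form of G:
  S -> T0 B | T0 X5 | c
  A -> S X3 | T0 T1
  B -> A T2 | S T0 | d
  C -> T2 X4 | d
  T0 -> d
  T1 -> b
  T2 -> c
  X3 -> C S
  X4 -> T1 A
  X5 -> C T0

CYK table (by increasing span):
  T[0,0] 'd' = {B,C,T0}  orig:{B,C}
  T[1,1] 'd' = {B,C,T0}  orig:{B,C}
  T[2,2] 'd' = {B,C,T0}  orig:{B,C}
  T[0,1] 'dd' = {S,X5}  orig:{S}
  T[1,2] 'dd' = {S,X5}  orig:{S}
  T[0,2] 'ddd' = {B,S,X3}  orig:{B,S}

S ∈ T[0,2] ⇒ YES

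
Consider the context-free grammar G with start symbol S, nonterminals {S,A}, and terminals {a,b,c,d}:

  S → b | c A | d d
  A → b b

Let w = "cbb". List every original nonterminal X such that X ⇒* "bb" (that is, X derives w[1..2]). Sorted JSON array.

CNF form of G:
  S -> T1 A | T2 T2 | b
  A -> T0 T0
  T0 -> b
  T1 -> c
  T2 -> d

CYK table (by increasing span) — only the sub-triangle for w[1..2]:
  [1..1]={S,T0}  "b"  orig:{S}
  [2..2]={S,T0}  "b"  orig:{S}
  [1..2]={A}  "bb"

Original NTs in T[1,2] deriving "bb": ["A"]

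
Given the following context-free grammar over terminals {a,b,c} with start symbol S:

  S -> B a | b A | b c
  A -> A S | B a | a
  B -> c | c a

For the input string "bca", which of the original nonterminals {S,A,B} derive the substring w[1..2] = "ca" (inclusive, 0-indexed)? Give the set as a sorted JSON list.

CNF form of G:
  S -> B T0 | T2 A | T2 T1
  A -> A S | B T0 | a
  B -> T1 T0 | c
  T0 -> a
  T1 -> c
  T2 -> b

CYK fill, restricted to cells inside w[1..2]:
  T[1,1] 'c' = {B,T1}  orig:{B}
  T[2,2] 'a' = {A,T0}  orig:{A}
  T[1,2] 'ca' = {A,B,S}

Original NTs in T[1,2] deriving "ca": ["A", "B", "S"]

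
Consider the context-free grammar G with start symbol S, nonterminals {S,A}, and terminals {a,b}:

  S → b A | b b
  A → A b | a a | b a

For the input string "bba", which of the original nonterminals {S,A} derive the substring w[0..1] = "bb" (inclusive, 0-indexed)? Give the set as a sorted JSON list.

Convert to CNF:
  S -> T0 A | T0 T0
  A -> A T0 | T0 T1 | T1 T1
  T0 -> b
  T1 -> a

CYK table (by increasing span), restricted to cells inside w[0..1]:
  T[0,0] 'b' = {T0}  orig:{}
  T[1,1] 'b' = {T0}  orig:{}
  T[0,1] 'bb' = {S}

Original NTs in T[0,1] deriving "bb": ["S"]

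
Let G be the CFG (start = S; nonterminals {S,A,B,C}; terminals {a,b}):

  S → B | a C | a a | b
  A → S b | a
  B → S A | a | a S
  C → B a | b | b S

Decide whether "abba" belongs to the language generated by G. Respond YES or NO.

Convert to CNF:
  S -> S A | T1 C | T1 S | T1 T1 | a | b
  A -> S T0 | a
  B -> S A | T1 S | a
  C -> B T1 | T0 S | b
  T0 -> b
  T1 -> a

CYK fill:
  cell(0,0) a: {A,B,S,T1}  orig:{A,B,S}
  cell(1,1) b: {C,S,T0}  orig:{C,S}
  cell(2,2) b: {C,S,T0}  orig:{C,S}
  cell(3,3) a: {A,B,S,T1}  orig:{A,B,S}
  cell(0,1) ab: {A,B,S}
  cell(1,2) bb: {A,C}
  cell(2,3) ba: {B,C,S}
  cell(0,2) abb: {A,B,S}
  cell(1,3) bba: {C}
  cell(0,3) abba: {B,C,S}

S ∈ T[0,3] ⇒ YES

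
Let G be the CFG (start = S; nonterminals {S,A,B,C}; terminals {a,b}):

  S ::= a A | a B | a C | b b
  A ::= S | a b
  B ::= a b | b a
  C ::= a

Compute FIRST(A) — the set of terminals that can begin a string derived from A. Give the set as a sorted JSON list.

FIRST iteration:
iter 1:
  A via A→a b: +{a}
  B via B→a b: +{a}
  B via B→b a: +{b}
  C via C→a: +{a}
  S via S→a A: +{a}
  S via S→b b: +{b}
  S: {a,b}  A: {a}  B: {a,b}  C: {a}
iter 2:
  A via A→S: +{b}
  S: {a,b}  A: {a,b}  B: {a,b}  C: {a}
iter 3: done
  S: {a,b}  A: {a,b}  B: {a,b}  C: {a}

FIRST(A) = ["a", "b"]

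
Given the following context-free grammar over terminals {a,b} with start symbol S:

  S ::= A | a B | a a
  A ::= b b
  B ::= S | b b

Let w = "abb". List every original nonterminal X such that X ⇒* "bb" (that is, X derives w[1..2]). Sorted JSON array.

Convert to CNF:
  S -> T0 T0 | T1 B | T1 T1
  A -> T0 T0
  B -> T0 T0 | T1 B | T1 T1
  T0 -> b
  T1 -> a

CYK table (by increasing span) (cells [i..j] with 1 ≤ i ≤ j ≤ 2 only):
  [1..1]={T0}  "b"  orig:{}
  [2..2]={T0}  "b"  orig:{}
  [1..2]={A,B,S}  "bb"

Original NTs in T[1,2] deriving "bb": ["A", "B", "S"]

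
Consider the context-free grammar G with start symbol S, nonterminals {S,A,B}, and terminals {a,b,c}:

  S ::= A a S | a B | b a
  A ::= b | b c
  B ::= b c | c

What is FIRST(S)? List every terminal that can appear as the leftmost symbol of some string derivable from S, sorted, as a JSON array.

Compute FIRST by fixpoint:
pass 1:
  A via A→b: +{b}
  B via B→b c: +{b}
  B via B→c: +{c}
  S via S→A a S: +{b}
  S via S→a B: +{a}
  S: {a,b}  A: {b}  B: {b,c}
pass 2: (no change)
  S: {a,b}  A: {b}  B: {b,c}

FIRST(S) = ["a", "b"]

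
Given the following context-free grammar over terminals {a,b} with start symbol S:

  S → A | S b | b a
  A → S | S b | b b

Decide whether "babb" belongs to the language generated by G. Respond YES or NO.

CNF form of G:
  S -> S T0 | T0 T0 | T0 T1
  A -> S T0 | T0 T0 | T0 T1
  T0 -> b
  T1 -> a

CYK fill:
  cell(0,0) b: {T0}  orig:{}
  cell(1,1) a: {T1}  orig:{}
  cell(2,2) b: {T0}  orig:{}
  cell(3,3) b: {T0}  orig:{}
  cell(0,1) ba: {A,S}
  cell(1,2) ab: ∅
  cell(2,3) bb: {A,S}
  cell(0,2) bab: {A,S}
  cell(1,3) abb: ∅
  cell(0,3) babb: {A,S}

S ∈ T[0,3] ⇒ YES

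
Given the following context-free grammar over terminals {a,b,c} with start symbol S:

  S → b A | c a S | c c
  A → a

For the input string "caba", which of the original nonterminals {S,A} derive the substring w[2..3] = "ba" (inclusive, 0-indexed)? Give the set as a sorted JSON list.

CNF form of G:
  S -> T0 A | T1 T1 | T1 X3
  A -> a
  T0 -> b
  T1 -> c
  T2 -> a
  X3 -> T2 S

Fill CYK table bottom-up — only the sub-triangle for w[2..3]:
  T[2,2] 'b' = {T0}  orig:{}
  T[3,3] 'a' = {A,T2}  orig:{A}
  T[2,3] 'ba' = {S}

Original NTs in T[2,3] deriving "ba": ["S"]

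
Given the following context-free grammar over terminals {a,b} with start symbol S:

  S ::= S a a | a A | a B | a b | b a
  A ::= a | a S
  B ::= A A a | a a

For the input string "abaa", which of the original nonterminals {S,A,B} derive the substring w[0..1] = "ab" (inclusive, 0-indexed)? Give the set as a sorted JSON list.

Convert to CNF:
  S -> S X3 | T0 A | T0 B | T0 T1 | T1 T0
  A -> T0 S | a
  B -> A X2 | T0 T0
  T0 -> a
  T1 -> b
  X2 -> A T0
  X3 -> T0 T0

Fill CYK table bottom-up — only the sub-triangle for w[0..1]:
  cell(0,0) a: {A,T0}  orig:{A}
  cell(1,1) b: {T1}  orig:{}
  cell(0,1) ab: {S}

Original NTs in T[0,1] deriving "ab": ["S"]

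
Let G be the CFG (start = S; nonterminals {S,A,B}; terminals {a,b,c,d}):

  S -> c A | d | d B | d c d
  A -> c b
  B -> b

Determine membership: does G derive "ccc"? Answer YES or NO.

CNF form of G:
  S -> T0 A | T2 B | T2 X3 | d
  A -> T0 T1
  B -> b
  T0 -> c
  T1 -> b
  T2 -> d
  X3 -> T0 T2

Fill CYK table bottom-up:
  T[0,0] 'c' = {T0}  orig:{}
  T[1,1] 'c' = {T0}  orig:{}
  T[2,2] 'c' = {T0}  orig:{}
  T[0,1] 'cc' = ∅
  T[1,2] 'cc' = ∅
  T[0,2] 'ccc' = ∅

S ∉ T[0,2] ⇒ NO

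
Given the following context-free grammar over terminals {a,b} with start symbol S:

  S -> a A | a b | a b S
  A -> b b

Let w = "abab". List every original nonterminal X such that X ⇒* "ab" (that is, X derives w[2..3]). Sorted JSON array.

CNF form of G:
  S -> T1 A | T1 T0 | T1 X2
  A -> T0 T0
  T0 -> b
  T1 -> a
  X2 -> T0 S

CYK table (by increasing span), restricted to cells inside w[2..3]:
  [2..2]={T1}  "a"  orig:{}
  [3..3]={T0}  "b"  orig:{}
  [2..3]={S}  "ab"

Original NTs in T[2,3] deriving "ab": ["S"]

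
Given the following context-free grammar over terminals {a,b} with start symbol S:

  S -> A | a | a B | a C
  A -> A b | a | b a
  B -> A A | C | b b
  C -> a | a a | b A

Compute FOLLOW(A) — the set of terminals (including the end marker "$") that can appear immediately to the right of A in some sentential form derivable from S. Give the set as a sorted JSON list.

Compute FIRST by fixpoint:
round 1:
  A via A→a: +{a}
  A via A→b a: +{b}
  B via B→A A: +{a,b}
  C via C→a: +{a}
  C via C→b A: +{b}
  S via S→A: +{a,b}
  FIRST[S]={a,b}  FIRST[A]={a,b}  FIRST[B]={a,b}  FIRST[C]={a,b}
round 2: — fixpoint
  FIRST[S]={a,b}  FIRST[A]={a,b}  FIRST[B]={a,b}  FIRST[C]={a,b}

FOLLOW iteration:
initialize: $ ∈ FOLLOW(S)
iter 1:
  A→A b: FOLLOW(A) ⊇ FIRST(b) = {b}; new: +{b}
  B→A A: FOLLOW(A) ⊇ FIRST(A) = {a,b}; new: +{a}
  S→A: FOLLOW(A) ⊇ FOLLOW(S) ⊇ {$}; new: +{$}
  S→a B: FOLLOW(B) ⊇ FOLLOW(S) ⊇ {$}; new: +{$}
  S→a C: FOLLOW(C) ⊇ FOLLOW(S) ⊇ {$}; new: +{$}
  S: {$}  A: {$,a,b}  B: {$}  C: {$}
iter 2: done
  S: {$}  A: {$,a,b}  B: {$}  C: {$}

FOLLOW(A) = ["$", "a", "b"]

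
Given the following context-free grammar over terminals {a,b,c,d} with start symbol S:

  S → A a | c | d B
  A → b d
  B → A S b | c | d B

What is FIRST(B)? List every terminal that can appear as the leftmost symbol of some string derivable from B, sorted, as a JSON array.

FIRST sets, iterate to fixpoint:
iter 1:
  A via A→b d: +{b}
  B via B→A S b: +{b}
  B via B→c: +{c}
  B via B→d B: +{d}
  S via S→A a: +{b}
  S via S→c: +{c}
  S via S→d B: +{d}
  FIRST[S]={b,c,d}  FIRST[A]={b}  FIRST[B]={b,c,d}
iter 2: — fixpoint
  FIRST[S]={b,c,d}  FIRST[A]={b}  FIRST[B]={b,c,d}

FIRST(B) = ["b", "c", "d"]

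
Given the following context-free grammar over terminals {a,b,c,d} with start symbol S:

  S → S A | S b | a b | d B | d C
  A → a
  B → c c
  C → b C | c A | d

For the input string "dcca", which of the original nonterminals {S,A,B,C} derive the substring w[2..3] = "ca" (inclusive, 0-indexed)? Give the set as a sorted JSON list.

Convert to CNF:
  S -> S A | S T1 | T2 T1 | T3 B | T3 C
  A -> a
  B -> T0 T0
  C -> T0 A | T1 C | d
  T0 -> c
  T1 -> b
  T2 -> a
  T3 -> d

Fill CYK table bottom-up (cells [i..j] with 2 ≤ i ≤ j ≤ 3 only):
  [2..2]={T0}  "c"  orig:{}
  [3..3]={A,T2}  "a"  orig:{A}
  [2..3]={C}  "ca"

Original NTs in T[2,3] deriving "ca": ["C"]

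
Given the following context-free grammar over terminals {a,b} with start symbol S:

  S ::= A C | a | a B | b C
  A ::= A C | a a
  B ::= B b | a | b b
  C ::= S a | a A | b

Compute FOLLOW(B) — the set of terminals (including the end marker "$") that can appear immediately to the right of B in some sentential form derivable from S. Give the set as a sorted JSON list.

FIRST iteration:
iter 1:
  A via A→a a: +{a}
  B via B→a: +{a}
  B via B→b b: +{b}
  C via C→a A: +{a}
  C via C→b: +{b}
  S via S→A C: +{a}
  S via S→b C: +{b}
  FIRST(S)={a,b}  FIRST(A)={a}  FIRST(B)={a,b}  FIRST(C)={a,b}
iter 2: (no change)
  FIRST(S)={a,b}  FIRST(A)={a}  FIRST(B)={a,b}  FIRST(C)={a,b}

Compute FOLLOW by fixpoint:
seed FOLLOW(S) with $
iter 1:
  A→A C: FOLLOW(A) ⊇ FIRST(C) = {a,b}; new: +{a,b}
  A→A C: FOLLOW(C) ⊇ FOLLOW(A) ⊇ {a,b}; new: +{a,b}
  B→B b: FOLLOW(B) ⊇ FIRST(b) = {b}; new: +{b}
  C→S a: FOLLOW(S) ⊇ FIRST(a) = {a}; new: +{a}
  S→A C: FOLLOW(C) ⊇ FOLLOW(S) ⊇ {$,a}; new: +{$}
  S→a B: FOLLOW(B) ⊇ FOLLOW(S) ⊇ {$,a}; new: +{$,a}
  S: {$,a}  A: {a,b}  B: {$,a,b}  C: {$,a,b}
iter 2:
  C→a A: FOLLOW(A) ⊇ FOLLOW(C) ⊇ {$,a,b}; new: +{$}
  S: {$,a}  A: {$,a,b}  B: {$,a,b}  C: {$,a,b}
iter 3: (stable)
  S: {$,a}  A: {$,a,b}  B: {$,a,b}  C: {$,a,b}

FOLLOW(B) = ["$", "a", "b"]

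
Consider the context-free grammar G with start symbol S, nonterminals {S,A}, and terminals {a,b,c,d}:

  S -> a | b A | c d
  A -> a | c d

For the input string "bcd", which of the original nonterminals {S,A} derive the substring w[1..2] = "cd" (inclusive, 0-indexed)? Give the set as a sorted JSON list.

Convert to CNF:
  S -> T0 T1 | T2 A | a
  A -> T0 T1 | a
  T0 -> c
  T1 -> d
  T2 -> b

CYK fill, restricted to cells inside w[1..2]:
  [1..1]={T0}  "c"  orig:{}
  [2..2]={T1}  "d"  orig:{}
  [1..2]={A,S}  "cd"

Original NTs in T[1,2] deriving "cd": ["A", "S"]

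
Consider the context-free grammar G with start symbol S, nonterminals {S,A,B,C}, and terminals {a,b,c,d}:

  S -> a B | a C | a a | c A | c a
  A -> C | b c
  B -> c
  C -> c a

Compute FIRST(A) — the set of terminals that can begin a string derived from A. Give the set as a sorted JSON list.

FIRST sets, iterate to fixpoint:
pass 1:
  A via A→b c: +{b}
  B via B→c: +{c}
  C via C→c a: +{c}
  S via S→a B: +{a}
  S via S→c A: +{c}
  FIRST[S]={a,c}  FIRST[A]={b}  FIRST[B]={c}  FIRST[C]={c}
pass 2:
  A via A→C: +{c}
  FIRST[S]={a,c}  FIRST[A]={b,c}  FIRST[B]={c}  FIRST[C]={c}
pass 3: (stable)
  FIRST[S]={a,c}  FIRST[A]={b,c}  FIRST[B]={c}  FIRST[C]={c}

FIRST(A) = ["b", "c"]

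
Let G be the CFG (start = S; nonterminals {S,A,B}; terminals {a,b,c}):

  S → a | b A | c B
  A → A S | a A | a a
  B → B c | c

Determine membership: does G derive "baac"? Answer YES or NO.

CNF form of G:
  S -> T1 B | T2 A | a
  A -> A S | T0 A | T0 T0
  B -> B T1 | c
  T0 -> a
  T1 -> c
  T2 -> b

CYK fill:
  T[0,0] 'b' = {T2}  orig:{}
  T[1,1] 'a' = {S,T0}  orig:{S}
  T[2,2] 'a' = {S,T0}  orig:{S}
  T[3,3] 'c' = {B,T1}  orig:{B}
  T[0,1] 'ba' = ∅
  T[1,2] 'aa' = {A}
  T[2,3] 'ac' = ∅
  T[0,2] 'baa' = {S}
  T[1,3] 'aac' = ∅
  T[0,3] 'baac' = ∅

S ∉ T[0,3] ⇒ NO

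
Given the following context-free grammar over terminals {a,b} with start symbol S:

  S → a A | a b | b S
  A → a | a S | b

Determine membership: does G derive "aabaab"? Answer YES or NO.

CNF form of G:
  S -> T0 A | T0 T1 | T1 S
  A -> T0 S | a | b
  T0 -> a
  T1 -> b

CYK table (by increasing span):
  cell(0,0) a: {A,T0}  orig:{A}
  cell(1,1) a: {A,T0}  orig:{A}
  cell(2,2) b: {A,T1}  orig:{A}
  cell(3,3) a: {A,T0}  orig:{A}
  cell(4,4) a: {A,T0}  orig:{A}
  cell(5,5) b: {A,T1}  orig:{A}
  cell(0,1) aa: {S}
  cell(1,2) ab: {S}
  cell(2,3) ba: ∅
  cell(3,4) aa: {S}
  cell(4,5) ab: {S}
  cell(0,2) aab: {A}
  cell(1,3) aba: ∅
  cell(2,4) baa: {S}
  cell(3,5) aab: {A}
  cell(0,3) aaba: ∅
  cell(1,4) abaa: {A}
  cell(2,5) baab: ∅
  cell(0,4) aabaa: {S}
  cell(1,5) abaab: ∅
  cell(0,5) aabaab: ∅

S ∉ T[0,5] ⇒ NO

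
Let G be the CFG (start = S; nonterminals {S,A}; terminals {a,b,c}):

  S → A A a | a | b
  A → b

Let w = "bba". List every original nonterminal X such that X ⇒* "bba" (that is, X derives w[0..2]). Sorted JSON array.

Convert to CNF:
  S -> A X1 | a | b
  A -> b
  T0 -> a
  X1 -> A T0

CYK table (by increasing span), restricted to cells inside w[0..2]:
  [0..0]={A,S}  "b"
  [1..1]={A,S}  "b"
  [2..2]={S,T0}  "a"  orig:{S}
  [0..1]=∅  "bb"
  [1..2]={X1}  "ba"  orig:{}
  [0..2]={S}  "bba"

Original NTs in T[0,2] deriving "bba": ["S"]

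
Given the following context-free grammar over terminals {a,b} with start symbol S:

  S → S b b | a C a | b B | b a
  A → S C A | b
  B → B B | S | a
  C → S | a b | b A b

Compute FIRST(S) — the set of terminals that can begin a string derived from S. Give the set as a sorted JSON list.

FIRST sets, iterate to fixpoint:
iter 1:
  A via A→b: +{b}
  B via B→a: +{a}
  C via C→a b: +{a}
  C via C→b A b: +{b}
  S via S→a C a: +{a}
  S via S→b B: +{b}
  FIRST[S]={a,b}  FIRST[A]={b}  FIRST[B]={a}  FIRST[C]={a,b}
iter 2:
  A via A→S C A: +{a}
  B via B→S: +{b}
  FIRST[S]={a,b}  FIRST[A]={a,b}  FIRST[B]={a,b}  FIRST[C]={a,b}
iter 3: (stable)
  FIRST[S]={a,b}  FIRST[A]={a,b}  FIRST[B]={a,b}  FIRST[C]={a,b}

FIRST(S) = ["a", "b"]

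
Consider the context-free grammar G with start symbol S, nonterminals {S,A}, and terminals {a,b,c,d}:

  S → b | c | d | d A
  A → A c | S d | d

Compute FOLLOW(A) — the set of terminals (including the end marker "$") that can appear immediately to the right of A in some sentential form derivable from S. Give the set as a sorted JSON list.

FIRST iteration:
[1]
  A via A→d: +{d}
  S via S→b: +{b}
  S via S→c: +{c}
  S via S→d: +{d}
  FIRST[S]={b,c,d}  FIRST[A]={d}
[2]
  A via A→S d: +{b,c}
  FIRST[S]={b,c,d}  FIRST[A]={b,c,d}
[3] (no change)
  FIRST[S]={b,c,d}  FIRST[A]={b,c,d}

Compute FOLLOW by fixpoint:
FOLLOW(S) := {$}
pass 1:
  A→A c: FOLLOW(A) ⊇ FIRST(c) = {c}; new: +{c}
  A→S d: FOLLOW(S) ⊇ FIRST(d) = {d}; new: +{d}
  S→d A: FOLLOW(A) ⊇ FOLLOW(S) ⊇ {$,d}; new: +{$,d}
  FOLLOW[S]={$,d}  FOLLOW[A]={$,c,d}
pass 2: — fixpoint
  FOLLOW[S]={$,d}  FOLLOW[A]={$,c,d}

FOLLOW(A) = ["$", "c", "d"]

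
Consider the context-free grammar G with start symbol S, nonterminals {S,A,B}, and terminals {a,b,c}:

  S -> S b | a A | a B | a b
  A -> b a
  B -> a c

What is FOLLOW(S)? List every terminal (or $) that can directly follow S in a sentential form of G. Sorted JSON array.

FIRST iteration:
[1]
  A via A→b a: +{b}
  B via B→a c: +{a}
  S via S→a A: +{a}
  FIRST(S)={a}  FIRST(A)={b}  FIRST(B)={a}
[2] (stable)
  FIRST(S)={a}  FIRST(A)={b}  FIRST(B)={a}

FOLLOW sets:
seed FOLLOW(S) with $
iter 1:
  S→S b: FOLLOW(S) ⊇ FIRST(b) = {b}; new: +{b}
  S→a A: FOLLOW(A) ⊇ FOLLOW(S) ⊇ {$,b}; new: +{$,b}
  S→a B: FOLLOW(B) ⊇ FOLLOW(S) ⊇ {$,b}; new: +{$,b}
  FOLLOW(S)={$,b}  FOLLOW(A)={$,b}  FOLLOW(B)={$,b}
iter 2: done
  FOLLOW(S)={$,b}  FOLLOW(A)={$,b}  FOLLOW(B)={$,b}

FOLLOW(S) = ["$", "b"]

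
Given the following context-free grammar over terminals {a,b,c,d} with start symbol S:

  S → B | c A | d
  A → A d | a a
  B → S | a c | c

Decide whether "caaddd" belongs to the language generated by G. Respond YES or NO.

CNF form of G:
  S -> T1 T2 | T2 A | c | d
  A -> A T0 | T1 T1
  B -> T1 T2 | T2 A | c | d
  T0 -> d
  T1 -> a
  T2 -> c

CYK fill:
  cell(0,0) c: {B,S,T2}  orig:{B,S}
  cell(1,1) a: {T1}  orig:{}
  cell(2,2) a: {T1}  orig:{}
  cell(3,3) d: {B,S,T0}  orig:{B,S}
  cell(4,4) d: {B,S,T0}  orig:{B,S}
  cell(5,5) d: {B,S,T0}  orig:{B,S}
  cell(0,1) ca: ∅
  cell(1,2) aa: {A}
  cell(2,3) ad: ∅
  cell(3,4) dd: ∅
  cell(4,5) dd: ∅
  cell(0,2) caa: {B,S}
  cell(1,3) aad: {A}
  cell(2,4) add: ∅
  cell(3,5) ddd: ∅
  cell(0,3) caad: {B,S}
  cell(1,4) aadd: {A}
  cell(2,5) addd: ∅
  cell(0,4) caadd: {B,S}
  cell(1,5) aaddd: {A}
  cell(0,5) caaddd: {B,S}

S ∈ T[0,5] ⇒ YES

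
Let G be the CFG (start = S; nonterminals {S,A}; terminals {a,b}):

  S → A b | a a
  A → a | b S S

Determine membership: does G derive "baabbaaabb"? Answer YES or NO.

Convert to CNF:
  S -> A T0 | T1 T1
  A -> T0 X2 | a
  T0 -> b
  T1 -> a
  X2 -> S S

CYK table (by increasing span):
  T[0,0] 'b' = {T0}  orig:{}
  T[1,1] 'a' = {A,T1}  orig:{A}
  T[2,2] 'a' = {A,T1}  orig:{A}
  T[3,3] 'b' = {T0}  orig:{}
  T[4,4] 'b' = {T0}  orig:{}
  T[5,5] 'a' = {A,T1}  orig:{A}
  T[6,6] 'a' = {A,T1}  orig:{A}
  T[7,7] 'a' = {A,T1}  orig:{A}
  T[8,8] 'b' = {T0}  orig:{}
  T[9,9] 'b' = {T0}  orig:{}
  T[0,1] 'ba' = ∅
  T[1,2] 'aa' = {S}
  T[2,3] 'ab' = {S}
  T[3,4] 'bb' = ∅
  T[4,5] 'ba' = ∅
  T[5,6] 'aa' = {S}
  T[6,7] 'aa' = {S}
  T[7,8] 'ab' = {S}
  T[8,9] 'bb' = ∅
  T[0,2] 'baa' = ∅
  T[1,3] 'aab' = ∅
  T[2,4] 'abb' = ∅
  T[3,5] 'bba' = ∅
  T[4,6] 'baa' = ∅
  T[5,7] 'aaa' = ∅
  T[6,8] 'aab' = ∅
  T[7,9] 'abb' = ∅
  T[0,3] 'baab' = ∅
  T[1,4] 'aabb' = ∅
  T[2,5] 'abba' = ∅
  T[3,6] 'bbaa' = ∅
  T[4,7] 'baaa' = ∅
  T[5,8] 'aaab' = {X2}  orig:{}
  T[6,9] 'aabb' = ∅
  T[0,4] 'baabb' = ∅
  T[1,5] 'aabba' = ∅
  T[2,6] 'abbaa' = ∅
  T[3,7] 'bbaaa' = ∅
  T[4,8] 'baaab' = {A}
  T[5,9] 'aaabb' = ∅
  T[0,5] 'baabba' = ∅
  T[1,6] 'aabbaa' = ∅
  T[2,7] 'abbaaa' = ∅
  T[3,8] 'bbaaab' = ∅
  T[4,9] 'baaabb' = {S}
  T[0,6] 'baabbaa' = ∅
  T[1,7] 'aabbaaa' = ∅
  T[2,8] 'abbaaab' = ∅
  T[3,9] 'bbaaabb' = ∅
  T[0,7] 'baabbaaa' = ∅
  T[1,8] 'aabbaaab' = ∅
  T[2,9] 'abbaaabb' = {X2}  orig:{}
  T[0,8] 'baabbaaab' = ∅
  T[1,9] 'aabbaaabb' = ∅
  T[0,9] 'baabbaaabb' = ∅

S ∉ T[0,9] ⇒ NO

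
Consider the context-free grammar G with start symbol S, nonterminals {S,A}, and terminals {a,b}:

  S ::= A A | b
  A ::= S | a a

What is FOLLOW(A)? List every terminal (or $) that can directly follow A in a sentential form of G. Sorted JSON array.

FIRST iteration:
pass 1:
  A via A→a a: +{a}
  S via S→A A: +{a}
  S via S→b: +{b}
  S: {a,b}  A: {a}
pass 2:
  A via A→S: +{b}
  S: {a,b}  A: {a,b}
pass 3: (stable)
  S: {a,b}  A: {a,b}

FOLLOW sets:
FOLLOW(S) := {$}
round 1:
  S→A A: FOLLOW(A) ⊇ FIRST(A) = {a,b}; new: +{a,b}
  S→A A: FOLLOW(A) ⊇ FOLLOW(S) ⊇ {$}; new: +{$}
  FOLLOW[S]={$}  FOLLOW[A]={$,a,b}
round 2:
  A→S: FOLLOW(S) ⊇ FOLLOW(A) ⊇ {$,a,b}; new: +{a,b}
  FOLLOW[S]={$,a,b}  FOLLOW[A]={$,a,b}
round 3: (no change)
  FOLLOW[S]={$,a,b}  FOLLOW[A]={$,a,b}

FOLLOW(A) = ["$", "a", "b"]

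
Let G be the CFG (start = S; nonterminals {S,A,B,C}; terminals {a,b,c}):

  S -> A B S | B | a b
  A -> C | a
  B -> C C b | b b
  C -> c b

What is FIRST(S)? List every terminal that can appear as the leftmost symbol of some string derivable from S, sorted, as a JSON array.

FIRST sets, iterate to fixpoint:
iter 1:
  A via A→a: +{a}
  B via B→b b: +{b}
  C via C→c b: +{c}
  S via S→A B S: +{a}
  S via S→B: +{b}
  FIRST[S]={a,b}  FIRST[A]={a}  FIRST[B]={b}  FIRST[C]={c}
iter 2:
  A via A→C: +{c}
  B via B→C C b: +{c}
  S via S→A B S: +{c}
  FIRST[S]={a,b,c}  FIRST[A]={a,c}  FIRST[B]={b,c}  FIRST[C]={c}
iter 3: done
  FIRST[S]={a,b,c}  FIRST[A]={a,c}  FIRST[B]={b,c}  FIRST[C]={c}

FIRST(S) = ["a", "b", "c"]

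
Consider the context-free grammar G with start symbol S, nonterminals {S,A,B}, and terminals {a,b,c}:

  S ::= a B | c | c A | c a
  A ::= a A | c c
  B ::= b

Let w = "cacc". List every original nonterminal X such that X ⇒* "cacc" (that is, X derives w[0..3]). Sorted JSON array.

Convert to CNF:
  S -> T0 B | T1 A | T1 T0 | c
  A -> T0 A | T1 T1
  B -> b
  T0 -> a
  T1 -> c

CYK fill — only the sub-triangle for w[0..3]:
  T[0,0] 'c' = {S,T1}  orig:{S}
  T[1,1] 'a' = {T0}  orig:{}
  T[2,2] 'c' = {S,T1}  orig:{S}
  T[3,3] 'c' = {S,T1}  orig:{S}
  T[0,1] 'ca' = {S}
  T[1,2] 'ac' = ∅
  T[2,3] 'cc' = {A}
  T[0,2] 'cac' = ∅
  T[1,3] 'acc' = {A}
  T[0,3] 'cacc' = {S}

Original NTs in T[0,3] deriving "cacc": ["S"]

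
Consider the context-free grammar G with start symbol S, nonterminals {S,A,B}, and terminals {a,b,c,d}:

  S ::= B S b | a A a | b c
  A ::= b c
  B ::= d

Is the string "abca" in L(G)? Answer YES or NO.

CNF form of G:
  S -> B X3 | T0 T1 | T2 X4
  A -> T0 T1
  B -> d
  T0 -> b
  T1 -> c
  T2 -> a
  X3 -> S T0
  X4 -> A T2

CYK table (by increasing span):
  cell(0,0) a: {T2}  orig:{}
  cell(1,1) b: {T0}  orig:{}
  cell(2,2) c: {T1}  orig:{}
  cell(3,3) a: {T2}  orig:{}
  cell(0,1) ab: ∅
  cell(1,2) bc: {A,S}
  cell(2,3) ca: ∅
  cell(0,2) abc: ∅
  cell(1,3) bca: {X4}  orig:{}
  cell(0,3) abca: {S}

S ∈ T[0,3] ⇒ YES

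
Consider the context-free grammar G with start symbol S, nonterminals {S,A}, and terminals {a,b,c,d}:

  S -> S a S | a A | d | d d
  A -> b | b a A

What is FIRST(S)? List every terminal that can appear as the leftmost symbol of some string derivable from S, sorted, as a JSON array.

FIRST iteration:
pass 1:
  A via A→b: +{b}
  S via S→a A: +{a}
  S via S→d: +{d}
  FIRST[S]={a,d}  FIRST[A]={b}
pass 2: done
  FIRST[S]={a,d}  FIRST[A]={b}

FIRST(S) = ["a", "d"]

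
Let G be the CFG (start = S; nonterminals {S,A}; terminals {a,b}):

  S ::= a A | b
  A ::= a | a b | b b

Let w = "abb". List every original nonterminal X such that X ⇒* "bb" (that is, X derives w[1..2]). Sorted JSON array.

CNF form of G:
  S -> T0 A | b
  A -> T0 T1 | T1 T1 | a
  T0 -> a
  T1 -> b

Fill CYK table bottom-up (cells [i..j] with 1 ≤ i ≤ j ≤ 2 only):
  cell(1,1) b: {S,T1}  orig:{S}
  cell(2,2) b: {S,T1}  orig:{S}
  cell(1,2) bb: {A}

Original NTs in T[1,2] deriving "bb": ["A"]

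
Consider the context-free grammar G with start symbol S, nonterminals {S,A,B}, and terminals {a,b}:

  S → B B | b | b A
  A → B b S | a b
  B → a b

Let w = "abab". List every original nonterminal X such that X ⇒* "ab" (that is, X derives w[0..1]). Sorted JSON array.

CNF form of G:
  S -> B B | T0 A | b
  A -> B X2 | T1 T0
  B -> T1 T0
  T0 -> b
  T1 -> a
  X2 -> T0 S

Fill CYK table bottom-up — only the sub-triangle for w[0..1]:
  T[0,0] 'a' = {T1}  orig:{}
  T[1,1] 'b' = {S,T0}  orig:{S}
  T[0,1] 'ab' = {A,B}

Original NTs in T[0,1] deriving "ab": ["A", "B"]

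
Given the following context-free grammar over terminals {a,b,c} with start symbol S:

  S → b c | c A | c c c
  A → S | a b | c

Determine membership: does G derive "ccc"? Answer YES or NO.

Convert to CNF:
  S -> T1 T2 | T2 A | T2 X4
  A -> T0 T1 | T1 T2 | T2 A | T2 X3 | c
  T0 -> a
  T1 -> b
  T2 -> c
  X3 -> T2 T2
  X4 -> T2 T2

CYK table (by increasing span):
  [0..0]={A,T2}  "c"  orig:{A}
  [1..1]={A,T2}  "c"  orig:{A}
  [2..2]={A,T2}  "c"  orig:{A}
  [0..1]={A,S,X3,X4}  "cc"  orig:{A,S}
  [1..2]={A,S,X3,X4}  "cc"  orig:{A,S}
  [0..2]={A,S}  "ccc"

S ∈ T[0,2] ⇒ YES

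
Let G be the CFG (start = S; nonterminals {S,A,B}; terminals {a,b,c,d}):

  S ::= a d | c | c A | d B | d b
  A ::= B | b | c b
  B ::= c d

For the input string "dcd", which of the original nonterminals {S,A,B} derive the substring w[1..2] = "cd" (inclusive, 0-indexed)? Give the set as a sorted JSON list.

Convert to CNF:
  S -> T0 A | T2 B | T2 T1 | T3 T2 | c
  A -> T0 T1 | T0 T2 | b
  B -> T0 T2
  T0 -> c
  T1 -> b
  T2 -> d
  T3 -> a

CYK table (by increasing span) — only the sub-triangle for w[1..2]:
  cell(1,1) c: {S,T0}  orig:{S}
  cell(2,2) d: {T2}  orig:{}
  cell(1,2) cd: {A,B}

Original NTs in T[1,2] deriving "cd": ["A", "B"]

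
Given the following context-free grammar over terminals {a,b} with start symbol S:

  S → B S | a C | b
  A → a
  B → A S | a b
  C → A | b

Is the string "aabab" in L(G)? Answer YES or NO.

CNF form of G:
  S -> B S | T0 C | b
  A -> a
  B -> A S | T0 T1
  C -> a | b
  T0 -> a
  T1 -> b

Fill CYK table bottom-up:
  [0..0]={A,C,T0}  "a"  orig:{A,C}
  [1..1]={A,C,T0}  "a"  orig:{A,C}
  [2..2]={C,S,T1}  "b"  orig:{C,S}
  [3..3]={A,C,T0}  "a"  orig:{A,C}
  [4..4]={C,S,T1}  "b"  orig:{C,S}
  [0..1]={S}  "aa"
  [1..2]={B,S}  "ab"
  [2..3]=∅  "ba"
  [3..4]={B,S}  "ab"
  [0..2]={B}  "aab"
  [1..3]=∅  "aba"
  [2..4]=∅  "bab"
  [0..3]=∅  "aaba"
  [1..4]={S}  "abab"
  [0..4]={B,S}  "aabab"

S ∈ T[0,4] ⇒ YES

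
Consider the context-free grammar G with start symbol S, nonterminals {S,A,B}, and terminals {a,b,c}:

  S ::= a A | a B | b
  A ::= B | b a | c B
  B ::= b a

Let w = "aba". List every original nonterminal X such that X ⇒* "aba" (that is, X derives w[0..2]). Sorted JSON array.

CNF form of G:
  S -> T1 A | T1 B | b
  A -> T0 T1 | T2 B
  B -> T0 T1
  T0 -> b
  T1 -> a
  T2 -> c

CYK table (by increasing span) (cells [i..j] with 0 ≤ i ≤ j ≤ 2 only):
  [0..0]={T1}  "a"  orig:{}
  [1..1]={S,T0}  "b"  orig:{S}
  [2..2]={T1}  "a"  orig:{}
  [0..1]=∅  "ab"
  [1..2]={A,B}  "ba"
  [0..2]={S}  "aba"

Original NTs in T[0,2] deriving "aba": ["S"]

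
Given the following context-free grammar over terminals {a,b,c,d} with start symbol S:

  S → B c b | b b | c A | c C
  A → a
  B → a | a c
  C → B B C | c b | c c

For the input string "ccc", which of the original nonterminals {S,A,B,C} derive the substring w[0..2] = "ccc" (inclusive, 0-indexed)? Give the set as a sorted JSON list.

Convert to CNF:
  S -> B X4 | T1 A | T1 C | T2 T2
  A -> a
  B -> T0 T1 | a
  C -> B X3 | T1 T1 | T1 T2
  T0 -> a
  T1 -> c
  T2 -> b
  X3 -> B C
  X4 -> T1 T2

Fill CYK table bottom-up (cells [i..j] with 0 ≤ i ≤ j ≤ 2 only):
  [0..0]={T1}  "c"  orig:{}
  [1..1]={T1}  "c"  orig:{}
  [2..2]={T1}  "c"  orig:{}
  [0..1]={C}  "cc"
  [1..2]={C}  "cc"
  [0..2]={S}  "ccc"

Original NTs in T[0,2] deriving "ccc": ["S"]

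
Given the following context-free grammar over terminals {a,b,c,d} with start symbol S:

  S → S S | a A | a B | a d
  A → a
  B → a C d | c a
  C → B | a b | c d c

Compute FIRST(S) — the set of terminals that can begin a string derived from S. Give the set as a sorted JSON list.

Compute FIRST by fixpoint:
iter 1:
  A via A→a: +{a}
  B via B→a C d: +{a}
  B via B→c a: +{c}
  C via C→B: +{a,c}
  S via S→a A: +{a}
  FIRST(S)={a}  FIRST(A)={a}  FIRST(B)={a,c}  FIRST(C)={a,c}
iter 2: done
  FIRST(S)={a}  FIRST(A)={a}  FIRST(B)={a,c}  FIRST(C)={a,c}

FIRST(S) = ["a"]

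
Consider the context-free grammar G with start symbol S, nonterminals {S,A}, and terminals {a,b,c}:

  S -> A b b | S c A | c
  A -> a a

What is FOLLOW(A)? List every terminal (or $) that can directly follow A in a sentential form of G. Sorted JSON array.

Compute FIRST by fixpoint:
[1]
  A via A→a a: +{a}
  S via S→A b b: +{a}
  S via S→c: +{c}
  FIRST[S]={a,c}  FIRST[A]={a}
[2] done
  FIRST[S]={a,c}  FIRST[A]={a}

Compute FOLLOW by fixpoint:
FOLLOW(S) := {$}
iter 1:
  S→A b b: FOLLOW(A) ⊇ FIRST(b) = {b}; new: +{b}
  S→S c A: FOLLOW(S) ⊇ FIRST(c) = {c}; new: +{c}
  S→S c A: FOLLOW(A) ⊇ FOLLOW(S) ⊇ {$,c}; new: +{$,c}
  S: {$,c}  A: {$,b,c}
iter 2: done
  S: {$,c}  A: {$,b,c}

FOLLOW(A) = ["$", "b", "c"]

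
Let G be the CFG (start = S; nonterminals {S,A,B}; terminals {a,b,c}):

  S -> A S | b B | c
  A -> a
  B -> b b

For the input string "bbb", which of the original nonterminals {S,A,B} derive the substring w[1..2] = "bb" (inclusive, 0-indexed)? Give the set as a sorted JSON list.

Convert to CNF:
  S -> A S | T0 B | c
  A -> a
  B -> T0 T0
  T0 -> b

CYK table (by increasing span) (cells [i..j] with 1 ≤ i ≤ j ≤ 2 only):
  [1..1]={T0}  "b"  orig:{}
  [2..2]={T0}  "b"  orig:{}
  [1..2]={B}  "bb"

Original NTs in T[1,2] deriving "bb": ["B"]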